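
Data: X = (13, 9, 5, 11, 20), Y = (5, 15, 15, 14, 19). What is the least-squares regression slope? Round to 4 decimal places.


b = sum((xi-xbar)(yi-ybar)) / sum((xi-xbar)^2)
n = 5, xbar = 58/5 = 11.6, ybar = 68/5 = 13.6
Sxy = sum((xi-xbar)(yi-ybar)) = 20.2
Sxx = sum((xi-xbar)^2) = 123.2
b = Sxy / Sxx = 101/616 ≈ 0.163961

0.1640


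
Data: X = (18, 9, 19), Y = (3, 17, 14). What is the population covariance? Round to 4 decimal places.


Cov = (1/n)*sum((xi-xbar)(yi-ybar))
n = 3, xbar = 46/3 ≈ 15.333333, ybar = 34/3 ≈ 11.333333
sum((xi-xbar)(yi-ybar)) = -145/3 ≈ -48.333333
Cov = -48.333333 / 3 = -145/9 ≈ -16.111111

-16.1111


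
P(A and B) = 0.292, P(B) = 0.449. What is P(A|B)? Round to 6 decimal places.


P(A|B) = P(A and B) / P(B) = 0.292 / 0.449 = 292/449 ≈ 0.65033408

0.650334


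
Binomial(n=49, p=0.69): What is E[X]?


E[X] = n*p = 49 * 0.69 = 33.81

33.81


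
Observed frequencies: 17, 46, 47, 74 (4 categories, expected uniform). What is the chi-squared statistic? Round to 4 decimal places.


chi2 = sum((O-E)^2/E), E = total/4
total = 184, E = 184/4 = 46
(17 - 46)^2 / 46 = 841 / 46 = 841/46 ≈ 18.282609
(46 - 46)^2 / 46 = 0 / 46 = 0
(47 - 46)^2 / 46 = 1 / 46 = 1/46 ≈ 0.021739
(74 - 46)^2 / 46 = 784 / 46 = 392/23 ≈ 17.043478
chi2 = 813/23 ≈ 35.347826

35.3478


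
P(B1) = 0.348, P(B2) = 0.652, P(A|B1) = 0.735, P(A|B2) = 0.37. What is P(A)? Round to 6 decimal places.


P(A) = P(A|B1)*P(B1) + P(A|B2)*P(B2)
P(A|B1)*P(B1) = 0.735 * 0.348 = 0.25578
P(A|B2)*P(B2) = 0.37 * 0.652 = 0.24124
P(A) = 0.25578 + 0.24124 = 0.49702

0.497020


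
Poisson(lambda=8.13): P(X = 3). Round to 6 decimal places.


P = e^(-lam) * lam^k / k!
e^(-8.13) ≈ 0.0002945682
lam^k = 8.13^3 = 537.367797
k! = 3! = 6
P = 0.0002945682 * 537.367797 / 6 ≈ 0.026382

0.026382


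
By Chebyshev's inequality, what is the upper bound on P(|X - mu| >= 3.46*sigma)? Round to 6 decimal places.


P <= 1/k^2
k^2 = 3.46^2 = 11.9716
1/k^2 = 1 / 11.9716 ≈ 0.08353102

0.083531


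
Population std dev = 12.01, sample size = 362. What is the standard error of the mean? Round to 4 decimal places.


SE = sigma / sqrt(n)
sqrt(362) ≈ 19.026298
SE = 12.01 / 19.026298 ≈ 0.631232

0.6312


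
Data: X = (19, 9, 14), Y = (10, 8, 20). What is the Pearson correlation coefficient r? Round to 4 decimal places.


r = sum((xi-xbar)(yi-ybar)) / sqrt(sum((xi-xbar)^2) * sum((yi-ybar)^2))
n = 3, xbar = 42/3 = 14, ybar = 38/3 ≈ 12.666667
Sxy = sum((xi-xbar)(yi-ybar)) = 10
Sxx = sum((xi-xbar)^2) = 50
Syy = sum((yi-ybar)^2) = 248/3 ≈ 82.666667
sqrt(Sxx*Syy) ≈ 64.291005
r = Sxy / sqrt(Sxx*Syy) = 10 / 64.291005 ≈ 0.155543

0.1555


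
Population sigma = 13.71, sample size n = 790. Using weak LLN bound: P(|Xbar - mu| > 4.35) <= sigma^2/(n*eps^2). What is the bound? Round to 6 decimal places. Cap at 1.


bound = min(1, sigma^2/(n*eps^2))
sigma^2 = 13.71^2 = 187.9641
n*eps^2 = 790 * 4.35^2 = 790 * 18.9225 = 14948.775
sigma^2/(n*eps^2) = 187.9641 / 14948.775 ≈ 0.01257388

0.012574


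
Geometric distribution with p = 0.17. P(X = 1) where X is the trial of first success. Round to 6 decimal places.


P = (1-p)^(k-1) * p
(1-p)^(k-1) = 0.83^0 = 1
P = 1 * 0.17 = 0.17

0.170000


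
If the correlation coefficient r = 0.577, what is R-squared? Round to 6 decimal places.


R^2 = r^2 = (0.577)^2 = 0.332929

0.332929


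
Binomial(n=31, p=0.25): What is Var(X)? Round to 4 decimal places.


Var = n*p*(1-p) = 31 * 0.25 * 0.75 = 5.8125

5.8125


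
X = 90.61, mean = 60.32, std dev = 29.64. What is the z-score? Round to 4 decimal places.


z = (X - mu) / sigma
X - mu = 90.61 - 60.32 = 30.29
z = 30.29 / 29.64 = 233/228 ≈ 1.021930

1.0219


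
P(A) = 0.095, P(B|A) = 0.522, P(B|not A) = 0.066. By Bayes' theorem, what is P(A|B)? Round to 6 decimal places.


P(A|B) = P(B|A)*P(A) / P(B), P(B) = P(B|A)*P(A) + P(B|not A)*P(not A)
P(B|A)*P(A) = 0.522 * 0.095 = 0.04959
P(B|not A)*P(not A) = 0.066 * 0.905 = 0.05973
P(B) = 0.04959 + 0.05973 = 0.10932
P(A|B) = 0.04959 / 0.10932 = 1653/3644 ≈ 0.45362239

0.453622


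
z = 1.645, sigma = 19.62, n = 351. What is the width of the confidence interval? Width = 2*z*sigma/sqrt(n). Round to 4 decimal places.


width = 2*z*sigma/sqrt(n)
2*z*sigma = 2 * 1.645 * 19.62 = 64.5498
sqrt(351) ≈ 18.734994
width = 64.5498 / 18.734994 ≈ 3.445413

3.4454


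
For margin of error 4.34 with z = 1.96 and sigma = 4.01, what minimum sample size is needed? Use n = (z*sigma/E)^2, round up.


z*sigma/E = 1.96 * 4.01 / 4.34 = 2807/1550 ≈ 1.810968
(z*sigma/E)^2 ≈ 3.279604
round up: n = 4

4


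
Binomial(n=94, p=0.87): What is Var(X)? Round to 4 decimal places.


Var = n*p*(1-p) = 94 * 0.87 * 0.13 = 10.6314

10.6314


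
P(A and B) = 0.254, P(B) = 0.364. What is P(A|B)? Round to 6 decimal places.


P(A|B) = P(A and B) / P(B) = 0.254 / 0.364 = 127/182 ≈ 0.69780220

0.697802


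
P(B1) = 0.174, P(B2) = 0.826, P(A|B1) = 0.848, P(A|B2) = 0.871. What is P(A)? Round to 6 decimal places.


P(A) = P(A|B1)*P(B1) + P(A|B2)*P(B2)
P(A|B1)*P(B1) = 0.848 * 0.174 = 0.147552
P(A|B2)*P(B2) = 0.871 * 0.826 = 0.719446
P(A) = 0.147552 + 0.719446 = 0.866998

0.866998


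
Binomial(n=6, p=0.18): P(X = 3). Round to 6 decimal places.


P = C(n,k) * p^k * (1-p)^(n-k)
C(6,3) = 20
p^k = 0.18^3 = 0.005832
(1-p)^(n-k) = 0.82^3 = 0.551368
P = 20 * 0.005832 * 0.551368 ≈ 0.064312

0.064312


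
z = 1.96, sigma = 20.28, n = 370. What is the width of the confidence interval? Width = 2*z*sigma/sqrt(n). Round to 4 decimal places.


width = 2*z*sigma/sqrt(n)
2*z*sigma = 2 * 1.96 * 20.28 = 79.4976
sqrt(370) ≈ 19.235384
width = 79.4976 / 19.235384 ≈ 4.132883

4.1329


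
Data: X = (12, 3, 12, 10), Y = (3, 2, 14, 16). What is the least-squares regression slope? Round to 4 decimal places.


b = sum((xi-xbar)(yi-ybar)) / sum((xi-xbar)^2)
n = 4, xbar = 37/4 = 9.25, ybar = 35/4 = 8.75
Sxy = sum((xi-xbar)(yi-ybar)) = 46.25
Sxx = sum((xi-xbar)^2) = 54.75
b = Sxy / Sxx = 185/219 ≈ 0.844749

0.8447


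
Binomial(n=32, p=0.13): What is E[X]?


E[X] = n*p = 32 * 0.13 = 4.16

4.16


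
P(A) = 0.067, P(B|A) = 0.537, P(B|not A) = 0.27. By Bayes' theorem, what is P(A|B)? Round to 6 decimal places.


P(A|B) = P(B|A)*P(A) / P(B), P(B) = P(B|A)*P(A) + P(B|not A)*P(not A)
P(B|A)*P(A) = 0.537 * 0.067 = 0.035979
P(B|not A)*P(not A) = 0.27 * 0.933 = 0.25191
P(B) = 0.035979 + 0.25191 = 0.287889
P(A|B) = 0.035979 / 0.287889 ≈ 0.12497525

0.124975


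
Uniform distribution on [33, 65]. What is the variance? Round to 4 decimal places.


Var = (b-a)^2 / 12
(b-a)^2 = (65 - 33)^2 = 1024
Var = 1024/12 ≈ 85.333333

85.3333


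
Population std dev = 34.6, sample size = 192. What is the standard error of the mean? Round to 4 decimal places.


SE = sigma / sqrt(n)
sqrt(192) ≈ 13.856406
SE = 34.6 / 13.856406 ≈ 2.497040

2.4970


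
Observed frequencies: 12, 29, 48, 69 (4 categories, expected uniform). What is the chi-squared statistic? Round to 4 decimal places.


chi2 = sum((O-E)^2/E), E = total/4
total = 158, E = 158/4 = 39.5
(12 - 39.5)^2 / 39.5 = 756.25 / 39.5 = 3025/158 ≈ 19.145570
(29 - 39.5)^2 / 39.5 = 110.25 / 39.5 = 441/158 ≈ 2.791139
(48 - 39.5)^2 / 39.5 = 72.25 / 39.5 = 289/158 ≈ 1.829114
(69 - 39.5)^2 / 39.5 = 870.25 / 39.5 = 3481/158 ≈ 22.031646
chi2 = 3618/79 ≈ 45.797468

45.7975


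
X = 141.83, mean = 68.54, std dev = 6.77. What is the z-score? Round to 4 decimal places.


z = (X - mu) / sigma
X - mu = 141.83 - 68.54 = 73.29
z = 73.29 / 6.77 = 7329/677 ≈ 10.825702

10.8257


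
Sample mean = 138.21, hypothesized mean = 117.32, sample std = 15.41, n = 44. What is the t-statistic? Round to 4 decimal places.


t = (xbar - mu0) / (s/sqrt(n))
xbar - mu0 = 138.21 - 117.32 = 20.89
sqrt(44) ≈ 6.63324958
s/sqrt(n) = 15.41 / 6.63324958 ≈ 2.32314491
t = 20.89 / 2.32314491 ≈ 8.992121

8.9921


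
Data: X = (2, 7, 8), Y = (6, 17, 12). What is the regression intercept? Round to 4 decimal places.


a = ybar - b*xbar, where b = sum((xi-xbar)(yi-ybar)) / sum((xi-xbar)^2)
n = 3, xbar = 17/3 ≈ 5.666667, ybar = 35/3 ≈ 11.666667
Sxy = sum((xi-xbar)(yi-ybar)) = 86/3 ≈ 28.666667
Sxx = sum((xi-xbar)^2) = 62/3 ≈ 20.666667
b = Sxy / Sxx = 43/31 ≈ 1.387097
a = 11.666667 - 1.387097 * 5.666667 = 118/31 ≈ 3.806452

3.8065


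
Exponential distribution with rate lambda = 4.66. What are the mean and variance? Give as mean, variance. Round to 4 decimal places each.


mean = 1/lam, var = 1/lam^2
mean = 1 / 4.66 = 50/233 ≈ 0.214592
lam^2 = 4.66^2 = 21.7156
var = 1 / 21.7156 ≈ 0.046050

0.2146, 0.0460


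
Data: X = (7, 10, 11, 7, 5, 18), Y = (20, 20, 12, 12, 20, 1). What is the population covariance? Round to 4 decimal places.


Cov = (1/n)*sum((xi-xbar)(yi-ybar))
n = 6, xbar = 58/6 = 29/3 ≈ 9.666667, ybar = 85/6 ≈ 14.166667
sum((xi-xbar)(yi-ybar)) = -443/3 ≈ -147.666667
Cov = -147.666667 / 6 = -443/18 ≈ -24.611111

-24.6111


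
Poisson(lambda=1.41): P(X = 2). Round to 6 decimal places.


P = e^(-lam) * lam^k / k!
e^(-1.41) ≈ 0.2441433
lam^k = 1.41^2 = 1.9881
k! = 2! = 2
P = 0.2441433 * 1.9881 / 2 ≈ 0.242691

0.242691


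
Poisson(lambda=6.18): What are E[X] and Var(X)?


E[X] = Var(X) = lambda = 6.18

6.18, 6.18


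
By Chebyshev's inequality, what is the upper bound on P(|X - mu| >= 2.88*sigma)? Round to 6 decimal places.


P <= 1/k^2
k^2 = 2.88^2 = 8.2944
1/k^2 = 1 / 8.2944 = 625/5184 ≈ 0.12056327

0.120563


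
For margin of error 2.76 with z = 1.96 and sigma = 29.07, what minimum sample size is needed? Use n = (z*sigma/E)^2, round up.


z*sigma/E = 1.96 * 29.07 / 2.76 = 47481/2300 ≈ 20.643913
(z*sigma/E)^2 ≈ 426.171146
round up: n = 427

427


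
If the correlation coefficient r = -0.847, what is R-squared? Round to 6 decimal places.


R^2 = r^2 = (-0.847)^2 = 0.717409

0.717409


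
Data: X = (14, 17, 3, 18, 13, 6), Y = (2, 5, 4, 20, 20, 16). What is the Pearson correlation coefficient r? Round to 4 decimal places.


r = sum((xi-xbar)(yi-ybar)) / sqrt(sum((xi-xbar)^2) * sum((yi-ybar)^2))
n = 6, xbar = 71/6 ≈ 11.833333, ybar = 67/6 ≈ 11.166667
Sxy = sum((xi-xbar)(yi-ybar)) = 289/6 ≈ 48.166667
Sxx = sum((xi-xbar)^2) = 1097/6 ≈ 182.833333
Syy = sum((yi-ybar)^2) = 2117/6 ≈ 352.833333
sqrt(Sxx*Syy) ≈ 253.987587
r = Sxy / sqrt(Sxx*Syy) = 48.166667 / 253.987587 ≈ 0.189642

0.1896


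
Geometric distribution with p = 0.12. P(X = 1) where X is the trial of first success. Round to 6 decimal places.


P = (1-p)^(k-1) * p
(1-p)^(k-1) = 0.88^0 = 1
P = 1 * 0.12 = 0.12

0.120000


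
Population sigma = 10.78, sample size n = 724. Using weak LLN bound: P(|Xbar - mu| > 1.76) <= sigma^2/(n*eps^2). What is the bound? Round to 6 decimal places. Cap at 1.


bound = min(1, sigma^2/(n*eps^2))
sigma^2 = 10.78^2 = 116.2084
n*eps^2 = 724 * 1.76^2 = 724 * 3.0976 = 2242.6624
sigma^2/(n*eps^2) = 116.2084 / 2242.6624 ≈ 0.05181716

0.051817


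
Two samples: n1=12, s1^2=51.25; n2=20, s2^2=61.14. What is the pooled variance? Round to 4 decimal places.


sp^2 = ((n1-1)*s1^2 + (n2-1)*s2^2)/(n1+n2-2)
(n1-1)*s1^2 = 11 * 51.25 = 563.75
(n2-1)*s2^2 = 19 * 61.14 = 1161.66
numerator = 563.75 + 1161.66 = 1725.41
n1+n2-2 = 30
sp^2 = 1725.41 / 30 = 172541/3000 ≈ 57.513667

57.5137


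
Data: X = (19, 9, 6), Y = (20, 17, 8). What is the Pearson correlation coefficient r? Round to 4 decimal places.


r = sum((xi-xbar)(yi-ybar)) / sqrt(sum((xi-xbar)^2) * sum((yi-ybar)^2))
n = 3, xbar = 34/3 ≈ 11.333333, ybar = 45/3 = 15
Sxy = sum((xi-xbar)(yi-ybar)) = 71
Sxx = sum((xi-xbar)^2) = 278/3 ≈ 92.666667
Syy = sum((yi-ybar)^2) = 78
sqrt(Sxx*Syy) ≈ 85.017645
r = Sxy / sqrt(Sxx*Syy) = 71 / 85.017645 ≈ 0.835121

0.8351


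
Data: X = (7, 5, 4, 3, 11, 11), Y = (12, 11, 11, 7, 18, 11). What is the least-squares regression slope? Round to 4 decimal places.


b = sum((xi-xbar)(yi-ybar)) / sum((xi-xbar)^2)
n = 6, xbar = 41/6 ≈ 6.833333, ybar = 70/6 = 35/3 ≈ 11.666667
Sxy = sum((xi-xbar)(yi-ybar)) = 134/3 ≈ 44.666667
Sxx = sum((xi-xbar)^2) = 365/6 ≈ 60.833333
b = Sxy / Sxx = 268/365 ≈ 0.734247

0.7342


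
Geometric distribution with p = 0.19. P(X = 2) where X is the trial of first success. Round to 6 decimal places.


P = (1-p)^(k-1) * p
(1-p)^(k-1) = 0.81^1 = 0.81
P = 0.81 * 0.19 = 0.1539

0.153900


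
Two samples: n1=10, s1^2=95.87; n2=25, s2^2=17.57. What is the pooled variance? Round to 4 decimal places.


sp^2 = ((n1-1)*s1^2 + (n2-1)*s2^2)/(n1+n2-2)
(n1-1)*s1^2 = 9 * 95.87 = 862.83
(n2-1)*s2^2 = 24 * 17.57 = 421.68
numerator = 862.83 + 421.68 = 1284.51
n1+n2-2 = 33
sp^2 = 1284.51 / 33 = 42817/1100 ≈ 38.924545

38.9245


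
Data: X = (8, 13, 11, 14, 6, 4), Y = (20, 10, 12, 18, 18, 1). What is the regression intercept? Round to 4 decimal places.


a = ybar - b*xbar, where b = sum((xi-xbar)(yi-ybar)) / sum((xi-xbar)^2)
n = 6, xbar = 56/6 = 28/3 ≈ 9.333333, ybar = 79/6 ≈ 13.166667
Sxy = sum((xi-xbar)(yi-ybar)) = 146/3 ≈ 48.666667
Sxx = sum((xi-xbar)^2) = 238/3 ≈ 79.333333
b = Sxy / Sxx = 73/119 ≈ 0.613445
a = 13.166667 - 0.613445 * 9.333333 = 253/34 ≈ 7.441176

7.4412


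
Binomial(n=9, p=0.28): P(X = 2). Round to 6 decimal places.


P = C(n,k) * p^k * (1-p)^(n-k)
C(9,2) = 36
p^k = 0.28^2 = 0.0784
(1-p)^(n-k) = 0.72^7 ≈ 0.1003061
P = 36 * 0.0784 * 0.1003061 ≈ 0.283104

0.283104


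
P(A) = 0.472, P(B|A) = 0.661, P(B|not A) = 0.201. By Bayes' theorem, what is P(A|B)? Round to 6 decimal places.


P(A|B) = P(B|A)*P(A) / P(B), P(B) = P(B|A)*P(A) + P(B|not A)*P(not A)
P(B|A)*P(A) = 0.661 * 0.472 = 0.311992
P(B|not A)*P(not A) = 0.201 * 0.528 = 0.106128
P(B) = 0.311992 + 0.106128 = 0.41812
P(A|B) = 0.311992 / 0.41812 ≈ 0.74617813

0.746178


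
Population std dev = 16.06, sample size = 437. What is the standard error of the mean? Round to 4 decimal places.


SE = sigma / sqrt(n)
sqrt(437) ≈ 20.904545
SE = 16.06 / 20.904545 ≈ 0.768254

0.7683


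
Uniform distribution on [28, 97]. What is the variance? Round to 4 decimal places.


Var = (b-a)^2 / 12
(b-a)^2 = (97 - 28)^2 = 4761
Var = 4761/12 = 396.75

396.7500


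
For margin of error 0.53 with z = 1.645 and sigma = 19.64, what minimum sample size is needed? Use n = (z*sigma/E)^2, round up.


z*sigma/E = 1.645 * 19.64 / 0.53 = 161539/2650 ≈ 60.958113
(z*sigma/E)^2 ≈ 3715.891566
round up: n = 3716

3716


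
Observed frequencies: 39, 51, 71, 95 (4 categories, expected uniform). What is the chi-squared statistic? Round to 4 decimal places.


chi2 = sum((O-E)^2/E), E = total/4
total = 256, E = 256/4 = 64
(39 - 64)^2 / 64 = 625 / 64 = 9.765625
(51 - 64)^2 / 64 = 169 / 64 = 2.640625
(71 - 64)^2 / 64 = 49 / 64 = 0.765625
(95 - 64)^2 / 64 = 961 / 64 = 15.015625
chi2 = 28.1875

28.1875


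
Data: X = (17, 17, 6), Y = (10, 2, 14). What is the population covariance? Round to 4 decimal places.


Cov = (1/n)*sum((xi-xbar)(yi-ybar))
n = 3, xbar = 40/3 ≈ 13.333333, ybar = 26/3 ≈ 8.666667
sum((xi-xbar)(yi-ybar)) = -176/3 ≈ -58.666667
Cov = -58.666667 / 3 = -176/9 ≈ -19.555556

-19.5556


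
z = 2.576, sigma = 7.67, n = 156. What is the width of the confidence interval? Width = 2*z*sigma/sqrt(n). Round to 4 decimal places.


width = 2*z*sigma/sqrt(n)
2*z*sigma = 2 * 2.576 * 7.67 = 39.51584
sqrt(156) ≈ 12.489996
width = 39.51584 / 12.489996 ≈ 3.163799

3.1638


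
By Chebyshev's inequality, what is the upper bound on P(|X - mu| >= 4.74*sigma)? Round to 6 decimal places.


P <= 1/k^2
k^2 = 4.74^2 = 22.4676
1/k^2 = 1 / 22.4676 ≈ 0.04450854

0.044509


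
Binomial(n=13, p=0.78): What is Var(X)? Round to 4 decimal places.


Var = n*p*(1-p) = 13 * 0.78 * 0.22 = 2.2308

2.2308


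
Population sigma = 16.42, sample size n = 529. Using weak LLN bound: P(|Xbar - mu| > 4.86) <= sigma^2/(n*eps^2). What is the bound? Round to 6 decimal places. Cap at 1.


bound = min(1, sigma^2/(n*eps^2))
sigma^2 = 16.42^2 = 269.6164
n*eps^2 = 529 * 4.86^2 = 529 * 23.6196 = 12494.7684
sigma^2/(n*eps^2) = 269.6164 / 12494.7684 ≈ 0.02157834

0.021578


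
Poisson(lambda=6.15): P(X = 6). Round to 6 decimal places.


P = e^(-lam) * lam^k / k!
e^(-6.15) ≈ 0.002133482
lam^k = 6.15^6 ≈ 54106.656120
k! = 6! = 720
P = 0.002133482 * 54106.656120 / 720 ≈ 0.160327

0.160327


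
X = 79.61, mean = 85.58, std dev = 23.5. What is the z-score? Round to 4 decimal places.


z = (X - mu) / sigma
X - mu = 79.61 - 85.58 = -5.97
z = -5.97 / 23.5 = -597/2350 ≈ -0.254043

-0.2540


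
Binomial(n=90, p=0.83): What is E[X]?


E[X] = n*p = 90 * 0.83 = 74.7

74.7


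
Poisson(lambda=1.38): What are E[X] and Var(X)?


E[X] = Var(X) = lambda = 1.38

1.38, 1.38


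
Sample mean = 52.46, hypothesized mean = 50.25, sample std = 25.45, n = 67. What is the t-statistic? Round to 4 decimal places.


t = (xbar - mu0) / (s/sqrt(n))
xbar - mu0 = 52.46 - 50.25 = 2.21
sqrt(67) ≈ 8.18535277
s/sqrt(n) = 25.45 / 8.18535277 ≈ 3.10921236
t = 2.21 / 3.10921236 ≈ 0.710791

0.7108


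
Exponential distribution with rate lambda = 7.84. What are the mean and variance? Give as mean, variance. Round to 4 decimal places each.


mean = 1/lam, var = 1/lam^2
mean = 1 / 7.84 = 25/196 ≈ 0.127551
lam^2 = 7.84^2 = 61.4656
var = 1 / 61.4656 ≈ 0.016269

0.1276, 0.0163


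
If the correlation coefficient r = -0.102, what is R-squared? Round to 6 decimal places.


R^2 = r^2 = (-0.102)^2 = 0.010404

0.010404


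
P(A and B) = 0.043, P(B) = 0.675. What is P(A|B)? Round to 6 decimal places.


P(A|B) = P(A and B) / P(B) = 0.043 / 0.675 = 43/675 ≈ 0.06370370

0.063704


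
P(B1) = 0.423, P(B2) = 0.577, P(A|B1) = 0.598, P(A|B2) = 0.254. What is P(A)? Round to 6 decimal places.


P(A) = P(A|B1)*P(B1) + P(A|B2)*P(B2)
P(A|B1)*P(B1) = 0.598 * 0.423 = 0.252954
P(A|B2)*P(B2) = 0.254 * 0.577 = 0.146558
P(A) = 0.252954 + 0.146558 = 0.399512

0.399512


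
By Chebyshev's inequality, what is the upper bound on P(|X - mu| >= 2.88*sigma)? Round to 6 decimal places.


P <= 1/k^2
k^2 = 2.88^2 = 8.2944
1/k^2 = 1 / 8.2944 = 625/5184 ≈ 0.12056327

0.120563


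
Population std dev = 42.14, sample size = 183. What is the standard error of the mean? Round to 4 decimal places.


SE = sigma / sqrt(n)
sqrt(183) ≈ 13.527749
SE = 42.14 / 13.527749 ≈ 3.115078

3.1151


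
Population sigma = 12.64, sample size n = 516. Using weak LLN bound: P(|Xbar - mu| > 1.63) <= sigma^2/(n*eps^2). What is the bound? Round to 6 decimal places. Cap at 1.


bound = min(1, sigma^2/(n*eps^2))
sigma^2 = 12.64^2 = 159.7696
n*eps^2 = 516 * 1.63^2 = 516 * 2.6569 = 1370.9604
sigma^2/(n*eps^2) = 159.7696 / 1370.9604 ≈ 0.11653845

0.116538


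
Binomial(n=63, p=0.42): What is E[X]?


E[X] = n*p = 63 * 0.42 = 26.46

26.46


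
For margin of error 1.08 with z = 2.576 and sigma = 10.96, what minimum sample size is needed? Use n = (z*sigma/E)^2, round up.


z*sigma/E = 2.576 * 10.96 / 1.08 = 88228/3375 ≈ 26.141630
(z*sigma/E)^2 ≈ 683.384800
round up: n = 684

684


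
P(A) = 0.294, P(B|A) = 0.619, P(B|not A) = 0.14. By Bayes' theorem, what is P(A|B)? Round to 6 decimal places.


P(A|B) = P(B|A)*P(A) / P(B), P(B) = P(B|A)*P(A) + P(B|not A)*P(not A)
P(B|A)*P(A) = 0.619 * 0.294 = 0.181986
P(B|not A)*P(not A) = 0.14 * 0.706 = 0.09884
P(B) = 0.181986 + 0.09884 = 0.280826
P(A|B) = 0.181986 / 0.280826 ≈ 0.64803829

0.648038


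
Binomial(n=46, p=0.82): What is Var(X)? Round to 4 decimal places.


Var = n*p*(1-p) = 46 * 0.82 * 0.18 = 6.7896

6.7896


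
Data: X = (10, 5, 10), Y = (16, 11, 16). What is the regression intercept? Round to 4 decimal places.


a = ybar - b*xbar, where b = sum((xi-xbar)(yi-ybar)) / sum((xi-xbar)^2)
n = 3, xbar = 25/3 ≈ 8.333333, ybar = 43/3 ≈ 14.333333
Sxy = sum((xi-xbar)(yi-ybar)) = 50/3 ≈ 16.666667
Sxx = sum((xi-xbar)^2) = 50/3 ≈ 16.666667
b = Sxy / Sxx = 1
a = 14.333333 - 1 * 8.333333 = 6

6.0000


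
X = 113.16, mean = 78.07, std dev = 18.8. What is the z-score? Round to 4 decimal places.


z = (X - mu) / sigma
X - mu = 113.16 - 78.07 = 35.09
z = 35.09 / 18.8 = 3509/1880 ≈ 1.866489

1.8665


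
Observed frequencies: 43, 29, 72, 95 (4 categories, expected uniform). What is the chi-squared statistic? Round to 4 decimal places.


chi2 = sum((O-E)^2/E), E = total/4
total = 239, E = 239/4 = 59.75
(43 - 59.75)^2 / 59.75 = 280.5625 / 59.75 = 4489/956 ≈ 4.695607
(29 - 59.75)^2 / 59.75 = 945.5625 / 59.75 = 15129/956 ≈ 15.825314
(72 - 59.75)^2 / 59.75 = 150.0625 / 59.75 = 2401/956 ≈ 2.511506
(95 - 59.75)^2 / 59.75 = 1242.5625 / 59.75 = 19881/956 ≈ 20.796025
chi2 = 10475/239 ≈ 43.828452

43.8285


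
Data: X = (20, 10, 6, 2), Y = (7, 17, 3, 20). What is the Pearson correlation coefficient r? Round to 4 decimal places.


r = sum((xi-xbar)(yi-ybar)) / sqrt(sum((xi-xbar)^2) * sum((yi-ybar)^2))
n = 4, xbar = 38/4 = 9.5, ybar = 47/4 = 11.75
Sxy = sum((xi-xbar)(yi-ybar)) = -78.5
Sxx = sum((xi-xbar)^2) = 179
Syy = sum((yi-ybar)^2) = 194.75
sqrt(Sxx*Syy) ≈ 186.708998
r = Sxy / sqrt(Sxx*Syy) = -78.5 / 186.708998 ≈ -0.420440

-0.4204


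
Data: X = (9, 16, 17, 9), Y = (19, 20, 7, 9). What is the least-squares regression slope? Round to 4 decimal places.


b = sum((xi-xbar)(yi-ybar)) / sum((xi-xbar)^2)
n = 4, xbar = 51/4 = 12.75, ybar = 55/4 = 13.75
Sxy = sum((xi-xbar)(yi-ybar)) = -10.25
Sxx = sum((xi-xbar)^2) = 56.75
b = Sxy / Sxx = -41/227 ≈ -0.180617

-0.1806


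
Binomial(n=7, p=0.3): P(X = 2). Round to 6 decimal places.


P = C(n,k) * p^k * (1-p)^(n-k)
C(7,2) = 21
p^k = 0.3^2 = 0.09
(1-p)^(n-k) = 0.7^5 = 0.16807
P = 21 * 0.09 * 0.16807 ≈ 0.317652

0.317652


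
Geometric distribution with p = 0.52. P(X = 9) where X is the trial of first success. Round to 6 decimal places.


P = (1-p)^(k-1) * p
(1-p)^(k-1) = 0.48^8 ≈ 0.002817928
P = 0.002817928 * 0.52 ≈ 0.001465323

0.001465


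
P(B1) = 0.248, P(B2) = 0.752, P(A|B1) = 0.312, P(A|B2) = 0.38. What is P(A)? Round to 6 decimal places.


P(A) = P(A|B1)*P(B1) + P(A|B2)*P(B2)
P(A|B1)*P(B1) = 0.312 * 0.248 = 0.077376
P(A|B2)*P(B2) = 0.38 * 0.752 = 0.28576
P(A) = 0.077376 + 0.28576 = 0.363136

0.363136


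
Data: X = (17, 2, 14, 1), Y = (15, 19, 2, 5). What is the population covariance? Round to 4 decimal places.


Cov = (1/n)*sum((xi-xbar)(yi-ybar))
n = 4, xbar = 34/4 = 8.5, ybar = 41/4 = 10.25
sum((xi-xbar)(yi-ybar)) = -22.5
Cov = -22.5 / 4 = -5.625

-5.6250


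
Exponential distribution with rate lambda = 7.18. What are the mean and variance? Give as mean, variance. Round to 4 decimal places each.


mean = 1/lam, var = 1/lam^2
mean = 1 / 7.18 = 50/359 ≈ 0.139276
lam^2 = 7.18^2 = 51.5524
var = 1 / 51.5524 ≈ 0.019398

0.1393, 0.0194


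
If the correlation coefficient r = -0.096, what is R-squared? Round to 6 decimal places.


R^2 = r^2 = (-0.096)^2 = 0.009216

0.009216


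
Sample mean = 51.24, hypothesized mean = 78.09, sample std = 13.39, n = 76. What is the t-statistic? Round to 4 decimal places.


t = (xbar - mu0) / (s/sqrt(n))
xbar - mu0 = 51.24 - 78.09 = -26.85
sqrt(76) ≈ 8.71779789
s/sqrt(n) = 13.39 / 8.71779789 ≈ 1.53593834
t = -26.85 / 1.53593834 ≈ -17.481171

-17.4812


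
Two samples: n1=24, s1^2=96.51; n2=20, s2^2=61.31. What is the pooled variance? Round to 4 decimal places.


sp^2 = ((n1-1)*s1^2 + (n2-1)*s2^2)/(n1+n2-2)
(n1-1)*s1^2 = 23 * 96.51 = 2219.73
(n2-1)*s2^2 = 19 * 61.31 = 1164.89
numerator = 2219.73 + 1164.89 = 3384.62
n1+n2-2 = 42
sp^2 = 3384.62 / 42 = 169231/2100 ≈ 80.586190

80.5862


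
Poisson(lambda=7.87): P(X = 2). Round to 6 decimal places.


P = e^(-lam) * lam^k / k!
e^(-7.87) ≈ 0.0003820344
lam^k = 7.87^2 = 61.9369
k! = 2! = 2
P = 0.0003820344 * 61.9369 / 2 ≈ 0.011831

0.011831


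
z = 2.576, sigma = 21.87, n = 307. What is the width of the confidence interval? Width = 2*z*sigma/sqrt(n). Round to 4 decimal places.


width = 2*z*sigma/sqrt(n)
2*z*sigma = 2 * 2.576 * 21.87 = 112.67424
sqrt(307) ≈ 17.521415
width = 112.67424 / 17.521415 ≈ 6.430659

6.4307


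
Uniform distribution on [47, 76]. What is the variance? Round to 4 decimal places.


Var = (b-a)^2 / 12
(b-a)^2 = (76 - 47)^2 = 841
Var = 841/12 ≈ 70.083333

70.0833


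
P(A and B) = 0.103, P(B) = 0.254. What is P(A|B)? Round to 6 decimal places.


P(A|B) = P(A and B) / P(B) = 0.103 / 0.254 = 103/254 ≈ 0.40551181

0.405512


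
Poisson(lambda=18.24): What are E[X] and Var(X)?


E[X] = Var(X) = lambda = 18.24

18.24, 18.24


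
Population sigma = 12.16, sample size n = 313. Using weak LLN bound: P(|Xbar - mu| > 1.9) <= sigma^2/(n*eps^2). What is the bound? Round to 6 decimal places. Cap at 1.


bound = min(1, sigma^2/(n*eps^2))
sigma^2 = 12.16^2 = 147.8656
n*eps^2 = 313 * 1.9^2 = 313 * 3.61 = 1129.93
sigma^2/(n*eps^2) = 147.8656 / 1129.93 = 1024/7825 ≈ 0.13086262

0.130863


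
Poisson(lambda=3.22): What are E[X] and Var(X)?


E[X] = Var(X) = lambda = 3.22

3.22, 3.22


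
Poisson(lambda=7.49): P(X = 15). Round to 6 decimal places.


P = e^(-lam) * lam^k / k!
e^(-7.49) ≈ 0.0005586430
lam^k = 7.49^15 ≈ 13098671947418.852312
k! = 15! = 1307674368000
P = 0.0005586430 * 13098671947418.852312 / 1307674368000 ≈ 0.005596

0.005596


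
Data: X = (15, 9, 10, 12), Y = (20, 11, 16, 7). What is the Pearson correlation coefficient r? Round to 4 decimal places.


r = sum((xi-xbar)(yi-ybar)) / sqrt(sum((xi-xbar)^2) * sum((yi-ybar)^2))
n = 4, xbar = 46/4 = 11.5, ybar = 54/4 = 13.5
Sxy = sum((xi-xbar)(yi-ybar)) = 22
Sxx = sum((xi-xbar)^2) = 21
Syy = sum((yi-ybar)^2) = 97
sqrt(Sxx*Syy) ≈ 45.133136
r = Sxy / sqrt(Sxx*Syy) = 22 / 45.133136 ≈ 0.487447

0.4874


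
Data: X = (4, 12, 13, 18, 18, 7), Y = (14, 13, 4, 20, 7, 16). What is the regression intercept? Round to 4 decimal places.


a = ybar - b*xbar, where b = sum((xi-xbar)(yi-ybar)) / sum((xi-xbar)^2)
n = 6, xbar = 72/6 = 12, ybar = 74/6 = 37/3 ≈ 12.333333
Sxy = sum((xi-xbar)(yi-ybar)) = -26
Sxx = sum((xi-xbar)^2) = 162
b = Sxy / Sxx = -13/81 ≈ -0.160494
a = 12.333333 - (-0.160494) * 12 = 385/27 ≈ 14.259259

14.2593


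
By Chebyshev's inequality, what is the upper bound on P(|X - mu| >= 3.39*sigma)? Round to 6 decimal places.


P <= 1/k^2
k^2 = 3.39^2 = 11.4921
1/k^2 = 1 / 11.4921 ≈ 0.08701630

0.087016


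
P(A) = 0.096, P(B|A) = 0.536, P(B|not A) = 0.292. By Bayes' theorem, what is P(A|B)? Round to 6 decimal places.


P(A|B) = P(B|A)*P(A) / P(B), P(B) = P(B|A)*P(A) + P(B|not A)*P(not A)
P(B|A)*P(A) = 0.536 * 0.096 = 0.051456
P(B|not A)*P(not A) = 0.292 * 0.904 = 0.263968
P(B) = 0.051456 + 0.263968 = 0.315424
P(A|B) = 0.051456 / 0.315424 = 1608/9857 ≈ 0.16313280

0.163133


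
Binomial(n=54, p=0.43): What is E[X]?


E[X] = n*p = 54 * 0.43 = 23.22

23.22


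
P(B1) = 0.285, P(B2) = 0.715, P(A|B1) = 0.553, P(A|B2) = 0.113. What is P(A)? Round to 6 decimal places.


P(A) = P(A|B1)*P(B1) + P(A|B2)*P(B2)
P(A|B1)*P(B1) = 0.553 * 0.285 = 0.157605
P(A|B2)*P(B2) = 0.113 * 0.715 = 0.080795
P(A) = 0.157605 + 0.080795 = 0.2384

0.238400


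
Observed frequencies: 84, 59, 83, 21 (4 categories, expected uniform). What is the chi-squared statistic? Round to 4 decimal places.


chi2 = sum((O-E)^2/E), E = total/4
total = 247, E = 247/4 = 61.75
(84 - 61.75)^2 / 61.75 = 495.0625 / 61.75 = 7921/988 ≈ 8.017206
(59 - 61.75)^2 / 61.75 = 7.5625 / 61.75 = 121/988 ≈ 0.122470
(83 - 61.75)^2 / 61.75 = 451.5625 / 61.75 = 7225/988 ≈ 7.312753
(21 - 61.75)^2 / 61.75 = 1660.5625 / 61.75 = 26569/988 ≈ 26.891700
chi2 = 10459/247 ≈ 42.344130

42.3441


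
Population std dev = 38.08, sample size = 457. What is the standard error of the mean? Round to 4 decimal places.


SE = sigma / sqrt(n)
sqrt(457) ≈ 21.377558
SE = 38.08 / 21.377558 ≈ 1.781307

1.7813


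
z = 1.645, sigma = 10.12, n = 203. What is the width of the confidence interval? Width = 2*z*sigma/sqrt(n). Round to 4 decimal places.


width = 2*z*sigma/sqrt(n)
2*z*sigma = 2 * 1.645 * 10.12 = 33.2948
sqrt(203) ≈ 14.247807
width = 33.2948 / 14.247807 ≈ 2.336837

2.3368


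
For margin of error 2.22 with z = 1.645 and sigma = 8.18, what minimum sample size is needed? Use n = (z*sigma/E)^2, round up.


z*sigma/E = 1.645 * 8.18 / 2.22 ≈ 6.061306
(z*sigma/E)^2 ≈ 36.739434
round up: n = 37

37


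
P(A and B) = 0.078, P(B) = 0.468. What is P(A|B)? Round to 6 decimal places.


P(A|B) = P(A and B) / P(B) = 0.078 / 0.468 = 1/6 ≈ 0.16666667

0.166667


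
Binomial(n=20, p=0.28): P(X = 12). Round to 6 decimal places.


P = C(n,k) * p^k * (1-p)^(n-k)
C(20,12) = 125970
p^k = 0.28^12 ≈ 0.0000002322183
(1-p)^(n-k) = 0.72^8 ≈ 0.07222041
P = 125970 * 0.0000002322183 * 0.07222041 ≈ 0.002113

0.002113


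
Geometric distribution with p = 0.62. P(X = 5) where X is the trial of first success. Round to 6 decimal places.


P = (1-p)^(k-1) * p
(1-p)^(k-1) = 0.38^4 = 0.02085136
P = 0.02085136 * 0.62 ≈ 0.01292784

0.012928


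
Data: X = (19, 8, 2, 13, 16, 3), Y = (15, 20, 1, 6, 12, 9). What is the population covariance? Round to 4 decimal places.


Cov = (1/n)*sum((xi-xbar)(yi-ybar))
n = 6, xbar = 61/6 ≈ 10.166667, ybar = 63/6 = 10.5
sum((xi-xbar)(yi-ybar)) = 103.5
Cov = 103.5 / 6 = 17.25

17.2500


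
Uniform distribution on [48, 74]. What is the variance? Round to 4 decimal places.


Var = (b-a)^2 / 12
(b-a)^2 = (74 - 48)^2 = 676
Var = 676/12 ≈ 56.333333

56.3333


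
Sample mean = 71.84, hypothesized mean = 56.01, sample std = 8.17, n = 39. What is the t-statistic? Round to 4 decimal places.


t = (xbar - mu0) / (s/sqrt(n))
xbar - mu0 = 71.84 - 56.01 = 15.83
sqrt(39) ≈ 6.24499800
s/sqrt(n) = 8.17 / 6.24499800 ≈ 1.30824702
t = 15.83 / 1.30824702 ≈ 12.100161

12.1002


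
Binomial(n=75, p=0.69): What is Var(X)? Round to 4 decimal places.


Var = n*p*(1-p) = 75 * 0.69 * 0.31 = 16.0425

16.0425


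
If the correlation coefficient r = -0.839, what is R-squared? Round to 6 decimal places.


R^2 = r^2 = (-0.839)^2 = 0.703921

0.703921


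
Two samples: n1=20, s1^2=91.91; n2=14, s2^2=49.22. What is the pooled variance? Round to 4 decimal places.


sp^2 = ((n1-1)*s1^2 + (n2-1)*s2^2)/(n1+n2-2)
(n1-1)*s1^2 = 19 * 91.91 = 1746.29
(n2-1)*s2^2 = 13 * 49.22 = 639.86
numerator = 1746.29 + 639.86 = 2386.15
n1+n2-2 = 32
sp^2 = 2386.15 / 32 = 47723/640 ≈ 74.567188

74.5672


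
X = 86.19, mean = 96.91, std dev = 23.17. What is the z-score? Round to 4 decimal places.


z = (X - mu) / sigma
X - mu = 86.19 - 96.91 = -10.72
z = -10.72 / 23.17 = -1072/2317 ≈ -0.462667

-0.4627


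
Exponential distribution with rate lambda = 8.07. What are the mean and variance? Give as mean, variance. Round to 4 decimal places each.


mean = 1/lam, var = 1/lam^2
mean = 1 / 8.07 = 100/807 ≈ 0.123916
lam^2 = 8.07^2 = 65.1249
var = 1 / 65.1249 ≈ 0.015355

0.1239, 0.0154


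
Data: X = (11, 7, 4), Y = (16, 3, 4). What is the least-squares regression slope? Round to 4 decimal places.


b = sum((xi-xbar)(yi-ybar)) / sum((xi-xbar)^2)
n = 3, xbar = 22/3 ≈ 7.333333, ybar = 23/3 ≈ 7.666667
Sxy = sum((xi-xbar)(yi-ybar)) = 133/3 ≈ 44.333333
Sxx = sum((xi-xbar)^2) = 74/3 ≈ 24.666667
b = Sxy / Sxx = 133/74 ≈ 1.797297

1.7973


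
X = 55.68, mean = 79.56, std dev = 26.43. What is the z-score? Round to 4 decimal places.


z = (X - mu) / sigma
X - mu = 55.68 - 79.56 = -23.88
z = -23.88 / 26.43 = -796/881 ≈ -0.903519

-0.9035


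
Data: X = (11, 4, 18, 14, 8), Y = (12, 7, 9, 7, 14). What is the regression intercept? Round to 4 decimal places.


a = ybar - b*xbar, where b = sum((xi-xbar)(yi-ybar)) / sum((xi-xbar)^2)
n = 5, xbar = 55/5 = 11, ybar = 49/5 = 9.8
Sxy = sum((xi-xbar)(yi-ybar)) = -7
Sxx = sum((xi-xbar)^2) = 116
b = Sxy / Sxx = -7/116 ≈ -0.060345
a = 9.8 - (-0.060345) * 11 = 6069/580 ≈ 10.463793

10.4638


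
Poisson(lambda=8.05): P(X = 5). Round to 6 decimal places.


P = e^(-lam) * lam^k / k!
e^(-8.05) ≈ 0.0003191019
lam^k = 8.05^5 ≈ 33804.880250
k! = 5! = 120
P = 0.0003191019 * 33804.880250 / 120 ≈ 0.089893

0.089893


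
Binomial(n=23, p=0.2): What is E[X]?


E[X] = n*p = 23 * 0.2 = 4.6

4.6


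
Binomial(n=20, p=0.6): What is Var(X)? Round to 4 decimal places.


Var = n*p*(1-p) = 20 * 0.6 * 0.4 = 4.8

4.8000


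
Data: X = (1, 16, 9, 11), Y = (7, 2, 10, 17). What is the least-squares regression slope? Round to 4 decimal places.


b = sum((xi-xbar)(yi-ybar)) / sum((xi-xbar)^2)
n = 4, xbar = 37/4 = 9.25, ybar = 36/4 = 9
Sxy = sum((xi-xbar)(yi-ybar)) = -17
Sxx = sum((xi-xbar)^2) = 116.75
b = Sxy / Sxx = -68/467 ≈ -0.145610

-0.1456


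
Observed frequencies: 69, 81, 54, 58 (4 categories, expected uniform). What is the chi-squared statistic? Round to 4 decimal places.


chi2 = sum((O-E)^2/E), E = total/4
total = 262, E = 262/4 = 65.5
(69 - 65.5)^2 / 65.5 = 12.25 / 65.5 = 49/262 ≈ 0.187023
(81 - 65.5)^2 / 65.5 = 240.25 / 65.5 = 961/262 ≈ 3.667939
(54 - 65.5)^2 / 65.5 = 132.25 / 65.5 = 529/262 ≈ 2.019084
(58 - 65.5)^2 / 65.5 = 56.25 / 65.5 = 225/262 ≈ 0.858779
chi2 = 882/131 ≈ 6.732824

6.7328


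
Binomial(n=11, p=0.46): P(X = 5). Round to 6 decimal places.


P = C(n,k) * p^k * (1-p)^(n-k)
C(11,5) = 462
p^k = 0.46^5 ≈ 0.02059630
(1-p)^(n-k) = 0.54^6 ≈ 0.02479491
P = 462 * 0.02059630 * 0.02479491 ≈ 0.235936

0.235936


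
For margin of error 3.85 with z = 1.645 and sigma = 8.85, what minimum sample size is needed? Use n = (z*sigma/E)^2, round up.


z*sigma/E = 1.645 * 8.85 / 3.85 = 8319/2200 ≈ 3.781364
(z*sigma/E)^2 ≈ 14.298711
round up: n = 15

15


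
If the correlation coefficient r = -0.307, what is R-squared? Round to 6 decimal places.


R^2 = r^2 = (-0.307)^2 = 0.094249

0.094249


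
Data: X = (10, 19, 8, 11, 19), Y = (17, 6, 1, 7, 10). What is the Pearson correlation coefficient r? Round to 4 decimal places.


r = sum((xi-xbar)(yi-ybar)) / sqrt(sum((xi-xbar)^2) * sum((yi-ybar)^2))
n = 5, xbar = 67/5 = 13.4, ybar = 41/5 = 8.2
Sxy = sum((xi-xbar)(yi-ybar)) = 9.6
Sxx = sum((xi-xbar)^2) = 109.2
Syy = sum((yi-ybar)^2) = 138.8
sqrt(Sxx*Syy) ≈ 123.113606
r = Sxy / sqrt(Sxx*Syy) = 9.6 / 123.113606 ≈ 0.077977

0.0780


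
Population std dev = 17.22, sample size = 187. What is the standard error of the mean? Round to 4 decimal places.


SE = sigma / sqrt(n)
sqrt(187) ≈ 13.674794
SE = 17.22 / 13.674794 ≈ 1.259251

1.2593


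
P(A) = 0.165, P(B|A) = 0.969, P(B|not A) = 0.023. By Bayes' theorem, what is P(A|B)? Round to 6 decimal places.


P(A|B) = P(B|A)*P(A) / P(B), P(B) = P(B|A)*P(A) + P(B|not A)*P(not A)
P(B|A)*P(A) = 0.969 * 0.165 = 0.159885
P(B|not A)*P(not A) = 0.023 * 0.835 = 0.019205
P(B) = 0.159885 + 0.019205 = 0.17909
P(A|B) = 0.159885 / 0.17909 ≈ 0.89276342

0.892763


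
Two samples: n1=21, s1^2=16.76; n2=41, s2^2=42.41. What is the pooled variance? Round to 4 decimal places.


sp^2 = ((n1-1)*s1^2 + (n2-1)*s2^2)/(n1+n2-2)
(n1-1)*s1^2 = 20 * 16.76 = 335.2
(n2-1)*s2^2 = 40 * 42.41 = 1696.4
numerator = 335.2 + 1696.4 = 2031.6
n1+n2-2 = 60
sp^2 = 2031.6 / 60 = 33.86

33.8600


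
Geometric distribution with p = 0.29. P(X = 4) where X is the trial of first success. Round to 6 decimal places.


P = (1-p)^(k-1) * p
(1-p)^(k-1) = 0.71^3 = 0.357911
P = 0.357911 * 0.29 ≈ 0.1037942

0.103794


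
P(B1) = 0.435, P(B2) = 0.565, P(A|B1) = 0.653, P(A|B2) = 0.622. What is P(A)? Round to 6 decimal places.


P(A) = P(A|B1)*P(B1) + P(A|B2)*P(B2)
P(A|B1)*P(B1) = 0.653 * 0.435 = 0.284055
P(A|B2)*P(B2) = 0.622 * 0.565 = 0.35143
P(A) = 0.284055 + 0.35143 = 0.635485

0.635485


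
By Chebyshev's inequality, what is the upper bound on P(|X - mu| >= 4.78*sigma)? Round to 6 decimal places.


P <= 1/k^2
k^2 = 4.78^2 = 22.8484
1/k^2 = 1 / 22.8484 ≈ 0.04376674

0.043767


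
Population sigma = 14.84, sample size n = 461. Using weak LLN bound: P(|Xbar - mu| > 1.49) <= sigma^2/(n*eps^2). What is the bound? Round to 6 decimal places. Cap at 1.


bound = min(1, sigma^2/(n*eps^2))
sigma^2 = 14.84^2 = 220.2256
n*eps^2 = 461 * 1.49^2 = 461 * 2.2201 = 1023.4661
sigma^2/(n*eps^2) = 220.2256 / 1023.4661 ≈ 0.21517625

0.215176


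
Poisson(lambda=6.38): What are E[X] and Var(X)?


E[X] = Var(X) = lambda = 6.38

6.38, 6.38


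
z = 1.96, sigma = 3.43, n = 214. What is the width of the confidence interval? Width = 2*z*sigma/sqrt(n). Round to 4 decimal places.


width = 2*z*sigma/sqrt(n)
2*z*sigma = 2 * 1.96 * 3.43 = 13.4456
sqrt(214) ≈ 14.628739
width = 13.4456 / 14.628739 ≈ 0.919122

0.9191


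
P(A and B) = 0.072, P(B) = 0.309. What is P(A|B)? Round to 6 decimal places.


P(A|B) = P(A and B) / P(B) = 0.072 / 0.309 = 24/103 ≈ 0.23300971

0.233010


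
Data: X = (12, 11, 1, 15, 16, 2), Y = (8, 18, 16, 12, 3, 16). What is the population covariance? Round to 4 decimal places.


Cov = (1/n)*sum((xi-xbar)(yi-ybar))
n = 6, xbar = 57/6 = 9.5, ybar = 73/6 ≈ 12.166667
sum((xi-xbar)(yi-ybar)) = -123.5
Cov = -123.5 / 6 = -247/12 ≈ -20.583333

-20.5833


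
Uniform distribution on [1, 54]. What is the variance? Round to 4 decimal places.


Var = (b-a)^2 / 12
(b-a)^2 = (54 - 1)^2 = 2809
Var = 2809/12 ≈ 234.083333

234.0833


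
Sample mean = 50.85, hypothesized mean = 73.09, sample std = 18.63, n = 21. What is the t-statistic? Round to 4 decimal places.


t = (xbar - mu0) / (s/sqrt(n))
xbar - mu0 = 50.85 - 73.09 = -22.24
sqrt(21) ≈ 4.58257569
s/sqrt(n) = 18.63 / 4.58257569 ≈ 4.06539930
t = -22.24 / 4.06539930 ≈ -5.470557

-5.4706


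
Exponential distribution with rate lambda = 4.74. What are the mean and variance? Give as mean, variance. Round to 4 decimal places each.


mean = 1/lam, var = 1/lam^2
mean = 1 / 4.74 = 50/237 ≈ 0.210970
lam^2 = 4.74^2 = 22.4676
var = 1 / 22.4676 ≈ 0.044509

0.2110, 0.0445


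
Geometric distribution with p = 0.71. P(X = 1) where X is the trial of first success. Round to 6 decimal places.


P = (1-p)^(k-1) * p
(1-p)^(k-1) = 0.29^0 = 1
P = 1 * 0.71 = 0.71

0.710000


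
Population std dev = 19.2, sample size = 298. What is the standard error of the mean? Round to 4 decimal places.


SE = sigma / sqrt(n)
sqrt(298) ≈ 17.262677
SE = 19.2 / 17.262677 ≈ 1.112226

1.1122


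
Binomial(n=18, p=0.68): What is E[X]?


E[X] = n*p = 18 * 0.68 = 12.24

12.24


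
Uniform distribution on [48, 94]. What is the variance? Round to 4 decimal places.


Var = (b-a)^2 / 12
(b-a)^2 = (94 - 48)^2 = 2116
Var = 2116/12 ≈ 176.333333

176.3333


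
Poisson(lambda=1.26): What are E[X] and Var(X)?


E[X] = Var(X) = lambda = 1.26

1.26, 1.26


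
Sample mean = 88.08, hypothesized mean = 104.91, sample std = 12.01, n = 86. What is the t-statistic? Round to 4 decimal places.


t = (xbar - mu0) / (s/sqrt(n))
xbar - mu0 = 88.08 - 104.91 = -16.83
sqrt(86) ≈ 9.27361850
s/sqrt(n) = 12.01 / 9.27361850 ≈ 1.29507161
t = -16.83 / 1.29507161 ≈ -12.995420

-12.9954


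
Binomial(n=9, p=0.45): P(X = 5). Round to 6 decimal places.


P = C(n,k) * p^k * (1-p)^(n-k)
C(9,5) = 126
p^k = 0.45^5 ≈ 0.01845281
(1-p)^(n-k) = 0.55^4 = 0.09150625
P = 126 * 0.01845281 * 0.09150625 ≈ 0.212757

0.212757


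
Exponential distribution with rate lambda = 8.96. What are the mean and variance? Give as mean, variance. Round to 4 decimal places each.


mean = 1/lam, var = 1/lam^2
mean = 1 / 8.96 = 25/224 ≈ 0.111607
lam^2 = 8.96^2 = 80.2816
var = 1 / 80.2816 ≈ 0.012456

0.1116, 0.0125


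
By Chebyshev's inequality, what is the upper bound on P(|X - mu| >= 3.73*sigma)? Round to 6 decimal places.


P <= 1/k^2
k^2 = 3.73^2 = 13.9129
1/k^2 = 1 / 13.9129 ≈ 0.07187574

0.071876


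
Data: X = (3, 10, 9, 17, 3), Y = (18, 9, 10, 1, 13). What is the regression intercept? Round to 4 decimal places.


a = ybar - b*xbar, where b = sum((xi-xbar)(yi-ybar)) / sum((xi-xbar)^2)
n = 5, xbar = 42/5 = 8.4, ybar = 51/5 = 10.2
Sxy = sum((xi-xbar)(yi-ybar)) = -138.4
Sxx = sum((xi-xbar)^2) = 135.2
b = Sxy / Sxx = -173/169 ≈ -1.023669
a = 10.2 - (-1.023669) * 8.4 = 3177/169 ≈ 18.798817

18.7988
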